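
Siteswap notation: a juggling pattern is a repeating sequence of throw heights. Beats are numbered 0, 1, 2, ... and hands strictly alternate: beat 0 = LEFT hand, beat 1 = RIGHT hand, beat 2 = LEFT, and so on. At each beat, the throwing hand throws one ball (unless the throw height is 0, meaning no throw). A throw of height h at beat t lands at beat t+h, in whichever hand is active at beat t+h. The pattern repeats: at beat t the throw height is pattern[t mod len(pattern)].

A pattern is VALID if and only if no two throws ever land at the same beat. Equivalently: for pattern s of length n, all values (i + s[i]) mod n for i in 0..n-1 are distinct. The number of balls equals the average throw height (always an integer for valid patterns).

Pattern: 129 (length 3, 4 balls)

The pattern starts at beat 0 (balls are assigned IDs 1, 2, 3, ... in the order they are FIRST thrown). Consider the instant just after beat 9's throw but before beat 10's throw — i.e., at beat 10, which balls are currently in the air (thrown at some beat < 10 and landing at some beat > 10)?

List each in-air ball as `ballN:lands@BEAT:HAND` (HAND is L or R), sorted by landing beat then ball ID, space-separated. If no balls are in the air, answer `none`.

Beat 0 (L): throw ball1 h=1 -> lands@1:R; in-air after throw: [b1@1:R]
Beat 1 (R): throw ball1 h=2 -> lands@3:R; in-air after throw: [b1@3:R]
Beat 2 (L): throw ball2 h=9 -> lands@11:R; in-air after throw: [b1@3:R b2@11:R]
Beat 3 (R): throw ball1 h=1 -> lands@4:L; in-air after throw: [b1@4:L b2@11:R]
Beat 4 (L): throw ball1 h=2 -> lands@6:L; in-air after throw: [b1@6:L b2@11:R]
Beat 5 (R): throw ball3 h=9 -> lands@14:L; in-air after throw: [b1@6:L b2@11:R b3@14:L]
Beat 6 (L): throw ball1 h=1 -> lands@7:R; in-air after throw: [b1@7:R b2@11:R b3@14:L]
Beat 7 (R): throw ball1 h=2 -> lands@9:R; in-air after throw: [b1@9:R b2@11:R b3@14:L]
Beat 8 (L): throw ball4 h=9 -> lands@17:R; in-air after throw: [b1@9:R b2@11:R b3@14:L b4@17:R]
Beat 9 (R): throw ball1 h=1 -> lands@10:L; in-air after throw: [b1@10:L b2@11:R b3@14:L b4@17:R]
Beat 10 (L): throw ball1 h=2 -> lands@12:L; in-air after throw: [b2@11:R b1@12:L b3@14:L b4@17:R]

Answer: ball2:lands@11:R ball3:lands@14:L ball4:lands@17:R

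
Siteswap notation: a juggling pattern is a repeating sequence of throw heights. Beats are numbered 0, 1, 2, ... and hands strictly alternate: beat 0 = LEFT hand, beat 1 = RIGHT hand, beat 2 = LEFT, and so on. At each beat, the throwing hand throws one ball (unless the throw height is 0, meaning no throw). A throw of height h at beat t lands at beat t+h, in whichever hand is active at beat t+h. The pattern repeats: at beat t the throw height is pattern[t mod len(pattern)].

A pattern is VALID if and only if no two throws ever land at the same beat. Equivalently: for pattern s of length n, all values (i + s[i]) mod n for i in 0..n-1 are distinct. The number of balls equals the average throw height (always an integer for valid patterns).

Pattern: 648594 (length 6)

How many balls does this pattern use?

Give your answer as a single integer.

Answer: 6

Derivation:
Pattern = [6, 4, 8, 5, 9, 4], length n = 6
  position 0: throw height = 6, running sum = 6
  position 1: throw height = 4, running sum = 10
  position 2: throw height = 8, running sum = 18
  position 3: throw height = 5, running sum = 23
  position 4: throw height = 9, running sum = 32
  position 5: throw height = 4, running sum = 36
Total sum = 36; balls = sum / n = 36 / 6 = 6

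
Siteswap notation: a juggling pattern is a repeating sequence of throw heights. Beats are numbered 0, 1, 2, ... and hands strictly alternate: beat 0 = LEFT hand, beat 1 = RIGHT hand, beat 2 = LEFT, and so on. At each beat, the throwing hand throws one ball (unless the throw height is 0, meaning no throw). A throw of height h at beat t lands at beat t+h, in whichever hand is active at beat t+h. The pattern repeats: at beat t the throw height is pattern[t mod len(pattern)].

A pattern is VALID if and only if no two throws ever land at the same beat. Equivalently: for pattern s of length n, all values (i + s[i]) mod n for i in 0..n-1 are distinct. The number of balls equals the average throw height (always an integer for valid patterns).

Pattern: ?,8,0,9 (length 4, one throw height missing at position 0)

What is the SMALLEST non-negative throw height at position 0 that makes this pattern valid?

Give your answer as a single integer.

Answer: 3

Derivation:
i=0: s[i]=? (unknown)
i=1: (1 + 8) mod 4 = 1
i=2: (2 + 0) mod 4 = 2
i=3: (3 + 9) mod 4 = 0
Known residues: [0, 1, 2]; need a permutation of 0..3, so missing residue r = 3
Need (0 + s) mod 4 = 3; smallest s = (3 - 0) mod 4 = 3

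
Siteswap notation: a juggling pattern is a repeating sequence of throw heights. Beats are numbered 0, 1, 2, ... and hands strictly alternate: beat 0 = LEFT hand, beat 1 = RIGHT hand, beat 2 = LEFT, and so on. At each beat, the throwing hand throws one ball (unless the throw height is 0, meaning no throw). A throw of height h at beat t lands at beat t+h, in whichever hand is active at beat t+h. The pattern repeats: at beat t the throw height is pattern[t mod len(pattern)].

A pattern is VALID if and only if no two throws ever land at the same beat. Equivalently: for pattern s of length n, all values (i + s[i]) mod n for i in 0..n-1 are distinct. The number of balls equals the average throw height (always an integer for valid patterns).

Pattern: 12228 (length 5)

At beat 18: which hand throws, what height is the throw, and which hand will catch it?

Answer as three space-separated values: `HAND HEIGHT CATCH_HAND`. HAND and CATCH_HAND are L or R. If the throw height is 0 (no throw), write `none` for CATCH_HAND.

Answer: L 2 L

Derivation:
Beat 18: 18 mod 2 = 0, so hand = L
Throw height = pattern[18 mod 5] = pattern[3] = 2
Lands at beat 18+2=20, 20 mod 2 = 0, so catch hand = L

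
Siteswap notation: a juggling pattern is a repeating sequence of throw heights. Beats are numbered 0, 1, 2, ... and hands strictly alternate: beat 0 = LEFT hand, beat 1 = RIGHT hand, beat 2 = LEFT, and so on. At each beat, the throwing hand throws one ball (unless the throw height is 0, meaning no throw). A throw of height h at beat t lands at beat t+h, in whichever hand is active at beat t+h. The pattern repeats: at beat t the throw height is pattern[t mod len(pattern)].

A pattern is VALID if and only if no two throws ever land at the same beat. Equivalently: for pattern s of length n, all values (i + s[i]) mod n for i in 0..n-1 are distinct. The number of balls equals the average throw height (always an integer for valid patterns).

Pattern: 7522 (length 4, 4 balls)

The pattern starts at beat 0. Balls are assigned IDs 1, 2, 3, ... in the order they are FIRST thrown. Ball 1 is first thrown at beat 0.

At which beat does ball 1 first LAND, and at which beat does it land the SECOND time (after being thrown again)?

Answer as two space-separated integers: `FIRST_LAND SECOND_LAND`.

Answer: 7 9

Derivation:
Beat 0 (L): throw ball1 h=7 -> lands@7:R; in-air after throw: [b1@7:R]
Beat 1 (R): throw ball2 h=5 -> lands@6:L; in-air after throw: [b2@6:L b1@7:R]
Beat 2 (L): throw ball3 h=2 -> lands@4:L; in-air after throw: [b3@4:L b2@6:L b1@7:R]
Beat 3 (R): throw ball4 h=2 -> lands@5:R; in-air after throw: [b3@4:L b4@5:R b2@6:L b1@7:R]
Beat 4 (L): throw ball3 h=7 -> lands@11:R; in-air after throw: [b4@5:R b2@6:L b1@7:R b3@11:R]
Beat 5 (R): throw ball4 h=5 -> lands@10:L; in-air after throw: [b2@6:L b1@7:R b4@10:L b3@11:R]
Beat 6 (L): throw ball2 h=2 -> lands@8:L; in-air after throw: [b1@7:R b2@8:L b4@10:L b3@11:R]
Beat 7 (R): throw ball1 h=2 -> lands@9:R; in-air after throw: [b2@8:L b1@9:R b4@10:L b3@11:R]
Beat 8 (L): throw ball2 h=7 -> lands@15:R; in-air after throw: [b1@9:R b4@10:L b3@11:R b2@15:R]
Beat 9 (R): throw ball1 h=5 -> lands@14:L; in-air after throw: [b4@10:L b3@11:R b1@14:L b2@15:R]
Ball 1: thrown@0 h=7 -> first land @7; rethrown@7 h=2 -> second land @9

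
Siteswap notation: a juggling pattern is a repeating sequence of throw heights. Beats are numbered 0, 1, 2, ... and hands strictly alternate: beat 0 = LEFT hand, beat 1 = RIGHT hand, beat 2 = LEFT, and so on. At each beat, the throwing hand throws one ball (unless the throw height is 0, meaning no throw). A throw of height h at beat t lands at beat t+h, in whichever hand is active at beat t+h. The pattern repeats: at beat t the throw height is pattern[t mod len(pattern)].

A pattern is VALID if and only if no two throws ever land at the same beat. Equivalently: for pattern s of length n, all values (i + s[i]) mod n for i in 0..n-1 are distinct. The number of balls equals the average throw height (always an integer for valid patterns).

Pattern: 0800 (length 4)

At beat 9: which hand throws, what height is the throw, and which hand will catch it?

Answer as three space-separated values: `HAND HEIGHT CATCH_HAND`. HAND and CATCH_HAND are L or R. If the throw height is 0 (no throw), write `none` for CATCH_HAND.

Answer: R 8 R

Derivation:
Beat 9: 9 mod 2 = 1, so hand = R
Throw height = pattern[9 mod 4] = pattern[1] = 8
Lands at beat 9+8=17, 17 mod 2 = 1, so catch hand = R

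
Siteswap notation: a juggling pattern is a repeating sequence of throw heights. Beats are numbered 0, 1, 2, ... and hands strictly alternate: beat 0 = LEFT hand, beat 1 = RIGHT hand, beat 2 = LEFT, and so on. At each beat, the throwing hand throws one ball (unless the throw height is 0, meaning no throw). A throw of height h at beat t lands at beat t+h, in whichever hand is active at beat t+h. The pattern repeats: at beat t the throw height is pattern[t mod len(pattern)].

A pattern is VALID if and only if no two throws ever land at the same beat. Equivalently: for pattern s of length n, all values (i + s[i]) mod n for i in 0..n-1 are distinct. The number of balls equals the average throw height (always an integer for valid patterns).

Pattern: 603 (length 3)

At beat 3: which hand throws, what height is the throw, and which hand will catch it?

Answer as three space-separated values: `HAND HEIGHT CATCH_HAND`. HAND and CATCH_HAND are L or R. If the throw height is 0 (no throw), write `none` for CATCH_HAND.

Beat 3: 3 mod 2 = 1, so hand = R
Throw height = pattern[3 mod 3] = pattern[0] = 6
Lands at beat 3+6=9, 9 mod 2 = 1, so catch hand = R

Answer: R 6 R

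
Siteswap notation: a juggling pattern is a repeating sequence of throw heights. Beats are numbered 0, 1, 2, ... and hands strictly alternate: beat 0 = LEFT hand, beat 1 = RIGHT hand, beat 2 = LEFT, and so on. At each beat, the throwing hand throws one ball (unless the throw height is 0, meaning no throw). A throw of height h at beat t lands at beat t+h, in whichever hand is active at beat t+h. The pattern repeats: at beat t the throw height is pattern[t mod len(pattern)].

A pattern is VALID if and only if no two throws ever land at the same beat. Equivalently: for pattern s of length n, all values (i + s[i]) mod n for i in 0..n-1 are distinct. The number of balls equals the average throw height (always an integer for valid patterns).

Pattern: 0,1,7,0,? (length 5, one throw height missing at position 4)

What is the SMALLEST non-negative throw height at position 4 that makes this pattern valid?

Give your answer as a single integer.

i=0: (0 + 0) mod 5 = 0
i=1: (1 + 1) mod 5 = 2
i=2: (2 + 7) mod 5 = 4
i=3: (3 + 0) mod 5 = 3
i=4: s[i]=? (unknown)
Known residues: [0, 2, 3, 4]; need a permutation of 0..4, so missing residue r = 1
Need (4 + s) mod 5 = 1; smallest s = (1 - 4) mod 5 = 2

Answer: 2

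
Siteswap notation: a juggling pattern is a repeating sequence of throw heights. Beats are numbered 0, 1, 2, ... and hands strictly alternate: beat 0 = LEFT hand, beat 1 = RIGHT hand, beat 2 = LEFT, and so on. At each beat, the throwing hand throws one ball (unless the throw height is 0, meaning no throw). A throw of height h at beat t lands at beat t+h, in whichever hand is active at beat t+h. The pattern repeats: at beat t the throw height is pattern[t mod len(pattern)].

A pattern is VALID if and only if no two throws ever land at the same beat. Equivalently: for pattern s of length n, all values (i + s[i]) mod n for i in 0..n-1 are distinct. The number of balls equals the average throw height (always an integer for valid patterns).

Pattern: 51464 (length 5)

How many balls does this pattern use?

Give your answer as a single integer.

Answer: 4

Derivation:
Pattern = [5, 1, 4, 6, 4], length n = 5
  position 0: throw height = 5, running sum = 5
  position 1: throw height = 1, running sum = 6
  position 2: throw height = 4, running sum = 10
  position 3: throw height = 6, running sum = 16
  position 4: throw height = 4, running sum = 20
Total sum = 20; balls = sum / n = 20 / 5 = 4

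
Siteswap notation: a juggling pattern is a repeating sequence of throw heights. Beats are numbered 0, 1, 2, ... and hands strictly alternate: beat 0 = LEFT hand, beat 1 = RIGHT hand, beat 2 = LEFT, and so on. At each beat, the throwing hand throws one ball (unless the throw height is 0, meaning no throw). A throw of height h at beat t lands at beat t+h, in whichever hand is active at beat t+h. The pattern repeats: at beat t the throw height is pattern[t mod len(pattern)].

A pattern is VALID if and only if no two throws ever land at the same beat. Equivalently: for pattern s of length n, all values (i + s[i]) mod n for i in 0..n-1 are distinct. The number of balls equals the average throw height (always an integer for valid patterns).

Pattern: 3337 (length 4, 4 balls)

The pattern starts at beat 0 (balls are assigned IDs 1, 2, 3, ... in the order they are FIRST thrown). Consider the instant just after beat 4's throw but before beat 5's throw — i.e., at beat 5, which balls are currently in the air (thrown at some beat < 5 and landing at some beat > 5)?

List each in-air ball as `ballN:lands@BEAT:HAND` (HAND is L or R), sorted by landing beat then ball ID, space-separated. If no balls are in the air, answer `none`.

Beat 0 (L): throw ball1 h=3 -> lands@3:R; in-air after throw: [b1@3:R]
Beat 1 (R): throw ball2 h=3 -> lands@4:L; in-air after throw: [b1@3:R b2@4:L]
Beat 2 (L): throw ball3 h=3 -> lands@5:R; in-air after throw: [b1@3:R b2@4:L b3@5:R]
Beat 3 (R): throw ball1 h=7 -> lands@10:L; in-air after throw: [b2@4:L b3@5:R b1@10:L]
Beat 4 (L): throw ball2 h=3 -> lands@7:R; in-air after throw: [b3@5:R b2@7:R b1@10:L]
Beat 5 (R): throw ball3 h=3 -> lands@8:L; in-air after throw: [b2@7:R b3@8:L b1@10:L]

Answer: ball2:lands@7:R ball1:lands@10:L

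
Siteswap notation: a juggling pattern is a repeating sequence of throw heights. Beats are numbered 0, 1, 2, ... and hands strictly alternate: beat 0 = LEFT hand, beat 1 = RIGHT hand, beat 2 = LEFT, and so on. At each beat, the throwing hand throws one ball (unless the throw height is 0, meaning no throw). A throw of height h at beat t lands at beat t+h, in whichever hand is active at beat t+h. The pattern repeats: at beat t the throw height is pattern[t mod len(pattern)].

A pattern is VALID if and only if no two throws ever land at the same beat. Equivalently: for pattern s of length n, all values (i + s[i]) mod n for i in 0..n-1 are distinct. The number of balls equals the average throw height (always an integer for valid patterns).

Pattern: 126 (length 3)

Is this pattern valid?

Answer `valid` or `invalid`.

Answer: valid

Derivation:
i=0: (i + s[i]) mod n = (0 + 1) mod 3 = 1
i=1: (i + s[i]) mod n = (1 + 2) mod 3 = 0
i=2: (i + s[i]) mod n = (2 + 6) mod 3 = 2
Residues: [1, 0, 2], distinct: True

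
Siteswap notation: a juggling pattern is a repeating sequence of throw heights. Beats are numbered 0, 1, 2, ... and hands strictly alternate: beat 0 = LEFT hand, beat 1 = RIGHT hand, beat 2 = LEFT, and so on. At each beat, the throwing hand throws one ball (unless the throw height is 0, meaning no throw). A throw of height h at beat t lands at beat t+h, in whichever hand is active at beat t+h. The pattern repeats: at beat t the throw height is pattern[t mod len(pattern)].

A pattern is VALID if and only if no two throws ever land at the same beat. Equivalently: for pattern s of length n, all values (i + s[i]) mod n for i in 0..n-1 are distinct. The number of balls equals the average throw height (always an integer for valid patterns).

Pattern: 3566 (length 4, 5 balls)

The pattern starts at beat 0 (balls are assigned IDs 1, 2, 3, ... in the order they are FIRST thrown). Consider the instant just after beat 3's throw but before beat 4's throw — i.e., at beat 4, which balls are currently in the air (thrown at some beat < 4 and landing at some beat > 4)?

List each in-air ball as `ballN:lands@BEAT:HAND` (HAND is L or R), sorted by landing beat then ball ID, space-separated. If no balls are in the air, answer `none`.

Beat 0 (L): throw ball1 h=3 -> lands@3:R; in-air after throw: [b1@3:R]
Beat 1 (R): throw ball2 h=5 -> lands@6:L; in-air after throw: [b1@3:R b2@6:L]
Beat 2 (L): throw ball3 h=6 -> lands@8:L; in-air after throw: [b1@3:R b2@6:L b3@8:L]
Beat 3 (R): throw ball1 h=6 -> lands@9:R; in-air after throw: [b2@6:L b3@8:L b1@9:R]
Beat 4 (L): throw ball4 h=3 -> lands@7:R; in-air after throw: [b2@6:L b4@7:R b3@8:L b1@9:R]

Answer: ball2:lands@6:L ball3:lands@8:L ball1:lands@9:R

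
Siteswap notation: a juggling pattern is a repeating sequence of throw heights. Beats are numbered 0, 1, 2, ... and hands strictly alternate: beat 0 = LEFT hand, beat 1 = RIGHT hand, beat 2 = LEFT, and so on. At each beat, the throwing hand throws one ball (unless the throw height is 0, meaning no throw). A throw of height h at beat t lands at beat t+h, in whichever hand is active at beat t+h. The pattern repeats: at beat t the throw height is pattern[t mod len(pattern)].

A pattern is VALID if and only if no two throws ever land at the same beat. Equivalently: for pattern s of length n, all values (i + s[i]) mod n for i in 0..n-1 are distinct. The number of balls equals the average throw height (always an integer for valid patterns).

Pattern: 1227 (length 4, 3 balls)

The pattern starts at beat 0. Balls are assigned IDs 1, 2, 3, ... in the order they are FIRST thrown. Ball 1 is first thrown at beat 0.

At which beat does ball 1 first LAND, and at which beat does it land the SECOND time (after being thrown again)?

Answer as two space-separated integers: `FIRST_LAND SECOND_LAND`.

Beat 0 (L): throw ball1 h=1 -> lands@1:R; in-air after throw: [b1@1:R]
Beat 1 (R): throw ball1 h=2 -> lands@3:R; in-air after throw: [b1@3:R]
Beat 2 (L): throw ball2 h=2 -> lands@4:L; in-air after throw: [b1@3:R b2@4:L]
Beat 3 (R): throw ball1 h=7 -> lands@10:L; in-air after throw: [b2@4:L b1@10:L]
Ball 1: thrown@0 h=1 -> first land @1; rethrown@1 h=2 -> second land @3

Answer: 1 3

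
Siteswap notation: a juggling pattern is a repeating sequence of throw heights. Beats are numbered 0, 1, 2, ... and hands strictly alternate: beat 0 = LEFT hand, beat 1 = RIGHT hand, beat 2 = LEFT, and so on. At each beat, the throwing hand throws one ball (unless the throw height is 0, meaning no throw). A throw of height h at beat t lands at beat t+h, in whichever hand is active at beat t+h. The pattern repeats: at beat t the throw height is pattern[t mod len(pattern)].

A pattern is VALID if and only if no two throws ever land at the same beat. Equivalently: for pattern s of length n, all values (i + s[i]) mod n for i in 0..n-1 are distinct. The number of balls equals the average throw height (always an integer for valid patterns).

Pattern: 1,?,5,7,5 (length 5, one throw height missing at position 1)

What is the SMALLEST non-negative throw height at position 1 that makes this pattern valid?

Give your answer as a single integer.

i=0: (0 + 1) mod 5 = 1
i=1: s[i]=? (unknown)
i=2: (2 + 5) mod 5 = 2
i=3: (3 + 7) mod 5 = 0
i=4: (4 + 5) mod 5 = 4
Known residues: [0, 1, 2, 4]; need a permutation of 0..4, so missing residue r = 3
Need (1 + s) mod 5 = 3; smallest s = (3 - 1) mod 5 = 2

Answer: 2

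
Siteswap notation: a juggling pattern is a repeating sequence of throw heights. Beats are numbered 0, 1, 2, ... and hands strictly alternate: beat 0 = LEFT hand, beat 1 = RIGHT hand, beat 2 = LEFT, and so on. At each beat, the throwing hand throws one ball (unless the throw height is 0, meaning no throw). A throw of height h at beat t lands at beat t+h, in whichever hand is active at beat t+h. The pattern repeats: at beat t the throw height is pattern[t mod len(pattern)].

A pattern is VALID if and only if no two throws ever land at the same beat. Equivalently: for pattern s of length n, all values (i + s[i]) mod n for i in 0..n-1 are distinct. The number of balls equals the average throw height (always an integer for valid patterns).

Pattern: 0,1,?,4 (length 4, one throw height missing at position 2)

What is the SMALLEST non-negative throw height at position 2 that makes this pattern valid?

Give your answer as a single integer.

i=0: (0 + 0) mod 4 = 0
i=1: (1 + 1) mod 4 = 2
i=2: s[i]=? (unknown)
i=3: (3 + 4) mod 4 = 3
Known residues: [0, 2, 3]; need a permutation of 0..3, so missing residue r = 1
Need (2 + s) mod 4 = 1; smallest s = (1 - 2) mod 4 = 3

Answer: 3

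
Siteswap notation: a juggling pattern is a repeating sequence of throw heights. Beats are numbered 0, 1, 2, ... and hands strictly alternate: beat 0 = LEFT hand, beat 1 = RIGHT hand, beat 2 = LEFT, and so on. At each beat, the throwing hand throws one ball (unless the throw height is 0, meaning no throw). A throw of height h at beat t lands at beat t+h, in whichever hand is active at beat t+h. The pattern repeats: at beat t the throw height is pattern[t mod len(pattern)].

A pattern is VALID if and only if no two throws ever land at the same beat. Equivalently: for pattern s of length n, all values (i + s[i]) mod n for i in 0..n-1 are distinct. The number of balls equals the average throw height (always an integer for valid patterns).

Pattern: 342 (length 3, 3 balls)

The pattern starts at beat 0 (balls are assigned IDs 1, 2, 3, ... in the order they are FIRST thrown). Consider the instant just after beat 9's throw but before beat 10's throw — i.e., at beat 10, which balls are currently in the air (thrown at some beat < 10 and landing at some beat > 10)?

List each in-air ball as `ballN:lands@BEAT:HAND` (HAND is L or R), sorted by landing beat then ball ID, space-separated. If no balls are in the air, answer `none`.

Beat 0 (L): throw ball1 h=3 -> lands@3:R; in-air after throw: [b1@3:R]
Beat 1 (R): throw ball2 h=4 -> lands@5:R; in-air after throw: [b1@3:R b2@5:R]
Beat 2 (L): throw ball3 h=2 -> lands@4:L; in-air after throw: [b1@3:R b3@4:L b2@5:R]
Beat 3 (R): throw ball1 h=3 -> lands@6:L; in-air after throw: [b3@4:L b2@5:R b1@6:L]
Beat 4 (L): throw ball3 h=4 -> lands@8:L; in-air after throw: [b2@5:R b1@6:L b3@8:L]
Beat 5 (R): throw ball2 h=2 -> lands@7:R; in-air after throw: [b1@6:L b2@7:R b3@8:L]
Beat 6 (L): throw ball1 h=3 -> lands@9:R; in-air after throw: [b2@7:R b3@8:L b1@9:R]
Beat 7 (R): throw ball2 h=4 -> lands@11:R; in-air after throw: [b3@8:L b1@9:R b2@11:R]
Beat 8 (L): throw ball3 h=2 -> lands@10:L; in-air after throw: [b1@9:R b3@10:L b2@11:R]
Beat 9 (R): throw ball1 h=3 -> lands@12:L; in-air after throw: [b3@10:L b2@11:R b1@12:L]
Beat 10 (L): throw ball3 h=4 -> lands@14:L; in-air after throw: [b2@11:R b1@12:L b3@14:L]

Answer: ball2:lands@11:R ball1:lands@12:L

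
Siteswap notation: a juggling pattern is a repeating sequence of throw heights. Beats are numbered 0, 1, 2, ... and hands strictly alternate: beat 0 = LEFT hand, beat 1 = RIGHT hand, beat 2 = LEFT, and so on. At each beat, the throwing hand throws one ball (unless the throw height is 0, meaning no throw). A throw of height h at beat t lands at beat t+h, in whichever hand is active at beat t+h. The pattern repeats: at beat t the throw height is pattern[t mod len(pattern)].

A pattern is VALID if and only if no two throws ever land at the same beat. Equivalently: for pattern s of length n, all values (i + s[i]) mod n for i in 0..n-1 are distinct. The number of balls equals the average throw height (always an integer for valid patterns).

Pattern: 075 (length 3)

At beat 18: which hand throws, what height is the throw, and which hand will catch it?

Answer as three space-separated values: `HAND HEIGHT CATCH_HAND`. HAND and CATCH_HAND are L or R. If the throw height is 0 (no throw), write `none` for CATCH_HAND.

Answer: L 0 none

Derivation:
Beat 18: 18 mod 2 = 0, so hand = L
Throw height = pattern[18 mod 3] = pattern[0] = 0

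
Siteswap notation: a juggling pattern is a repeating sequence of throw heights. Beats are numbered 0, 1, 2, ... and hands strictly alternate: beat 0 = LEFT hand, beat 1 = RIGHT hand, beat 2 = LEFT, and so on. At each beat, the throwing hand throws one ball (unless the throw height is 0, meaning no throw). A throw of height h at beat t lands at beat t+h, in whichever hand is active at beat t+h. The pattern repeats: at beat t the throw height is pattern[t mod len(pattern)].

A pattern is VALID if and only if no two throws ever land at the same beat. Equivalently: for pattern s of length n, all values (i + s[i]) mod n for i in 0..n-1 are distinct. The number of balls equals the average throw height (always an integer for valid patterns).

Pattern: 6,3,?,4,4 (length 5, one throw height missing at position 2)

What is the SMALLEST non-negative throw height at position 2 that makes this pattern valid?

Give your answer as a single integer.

i=0: (0 + 6) mod 5 = 1
i=1: (1 + 3) mod 5 = 4
i=2: s[i]=? (unknown)
i=3: (3 + 4) mod 5 = 2
i=4: (4 + 4) mod 5 = 3
Known residues: [1, 2, 3, 4]; need a permutation of 0..4, so missing residue r = 0
Need (2 + s) mod 5 = 0; smallest s = (0 - 2) mod 5 = 3

Answer: 3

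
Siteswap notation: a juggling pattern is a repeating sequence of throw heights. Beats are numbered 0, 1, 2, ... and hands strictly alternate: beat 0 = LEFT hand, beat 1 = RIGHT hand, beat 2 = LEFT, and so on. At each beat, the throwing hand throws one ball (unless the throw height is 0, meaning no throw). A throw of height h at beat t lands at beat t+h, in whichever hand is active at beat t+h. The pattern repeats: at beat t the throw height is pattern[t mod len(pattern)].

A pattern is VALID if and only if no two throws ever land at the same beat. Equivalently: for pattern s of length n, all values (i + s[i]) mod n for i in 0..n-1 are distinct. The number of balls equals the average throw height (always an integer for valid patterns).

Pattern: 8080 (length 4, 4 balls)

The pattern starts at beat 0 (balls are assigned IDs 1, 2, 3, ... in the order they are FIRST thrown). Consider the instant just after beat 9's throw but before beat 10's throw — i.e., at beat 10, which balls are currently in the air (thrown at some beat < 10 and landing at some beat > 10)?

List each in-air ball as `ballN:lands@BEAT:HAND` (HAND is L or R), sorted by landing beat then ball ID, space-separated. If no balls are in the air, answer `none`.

Answer: ball3:lands@12:L ball4:lands@14:L ball1:lands@16:L

Derivation:
Beat 0 (L): throw ball1 h=8 -> lands@8:L; in-air after throw: [b1@8:L]
Beat 2 (L): throw ball2 h=8 -> lands@10:L; in-air after throw: [b1@8:L b2@10:L]
Beat 4 (L): throw ball3 h=8 -> lands@12:L; in-air after throw: [b1@8:L b2@10:L b3@12:L]
Beat 6 (L): throw ball4 h=8 -> lands@14:L; in-air after throw: [b1@8:L b2@10:L b3@12:L b4@14:L]
Beat 8 (L): throw ball1 h=8 -> lands@16:L; in-air after throw: [b2@10:L b3@12:L b4@14:L b1@16:L]
Beat 10 (L): throw ball2 h=8 -> lands@18:L; in-air after throw: [b3@12:L b4@14:L b1@16:L b2@18:L]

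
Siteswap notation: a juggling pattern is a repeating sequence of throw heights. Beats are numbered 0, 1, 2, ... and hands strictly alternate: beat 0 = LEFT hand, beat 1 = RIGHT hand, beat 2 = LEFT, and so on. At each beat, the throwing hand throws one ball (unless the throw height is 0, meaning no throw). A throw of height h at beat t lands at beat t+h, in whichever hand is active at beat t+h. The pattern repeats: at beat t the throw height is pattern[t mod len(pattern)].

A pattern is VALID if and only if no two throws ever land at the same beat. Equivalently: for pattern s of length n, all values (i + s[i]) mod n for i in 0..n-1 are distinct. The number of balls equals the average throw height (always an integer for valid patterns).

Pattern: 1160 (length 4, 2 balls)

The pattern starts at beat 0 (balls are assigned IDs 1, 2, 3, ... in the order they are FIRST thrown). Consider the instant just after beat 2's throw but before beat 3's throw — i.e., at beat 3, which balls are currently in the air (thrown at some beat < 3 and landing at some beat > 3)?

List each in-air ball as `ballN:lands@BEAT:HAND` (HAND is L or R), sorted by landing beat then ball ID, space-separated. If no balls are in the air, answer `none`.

Answer: ball1:lands@8:L

Derivation:
Beat 0 (L): throw ball1 h=1 -> lands@1:R; in-air after throw: [b1@1:R]
Beat 1 (R): throw ball1 h=1 -> lands@2:L; in-air after throw: [b1@2:L]
Beat 2 (L): throw ball1 h=6 -> lands@8:L; in-air after throw: [b1@8:L]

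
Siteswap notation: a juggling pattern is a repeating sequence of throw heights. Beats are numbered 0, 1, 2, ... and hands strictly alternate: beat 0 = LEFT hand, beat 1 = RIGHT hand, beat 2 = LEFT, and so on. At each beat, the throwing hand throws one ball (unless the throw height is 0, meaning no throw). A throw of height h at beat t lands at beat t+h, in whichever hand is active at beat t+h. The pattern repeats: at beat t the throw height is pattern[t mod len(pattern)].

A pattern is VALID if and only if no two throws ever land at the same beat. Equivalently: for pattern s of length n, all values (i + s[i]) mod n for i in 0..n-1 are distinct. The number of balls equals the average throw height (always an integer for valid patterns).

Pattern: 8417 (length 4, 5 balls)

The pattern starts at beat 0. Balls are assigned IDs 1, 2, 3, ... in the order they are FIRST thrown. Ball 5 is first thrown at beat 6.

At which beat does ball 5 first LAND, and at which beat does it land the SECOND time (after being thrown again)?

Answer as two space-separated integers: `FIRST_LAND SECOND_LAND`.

Beat 0 (L): throw ball1 h=8 -> lands@8:L; in-air after throw: [b1@8:L]
Beat 1 (R): throw ball2 h=4 -> lands@5:R; in-air after throw: [b2@5:R b1@8:L]
Beat 2 (L): throw ball3 h=1 -> lands@3:R; in-air after throw: [b3@3:R b2@5:R b1@8:L]
Beat 3 (R): throw ball3 h=7 -> lands@10:L; in-air after throw: [b2@5:R b1@8:L b3@10:L]
Beat 4 (L): throw ball4 h=8 -> lands@12:L; in-air after throw: [b2@5:R b1@8:L b3@10:L b4@12:L]
Beat 5 (R): throw ball2 h=4 -> lands@9:R; in-air after throw: [b1@8:L b2@9:R b3@10:L b4@12:L]
Beat 6 (L): throw ball5 h=1 -> lands@7:R; in-air after throw: [b5@7:R b1@8:L b2@9:R b3@10:L b4@12:L]
Beat 7 (R): throw ball5 h=7 -> lands@14:L; in-air after throw: [b1@8:L b2@9:R b3@10:L b4@12:L b5@14:L]
Beat 8 (L): throw ball1 h=8 -> lands@16:L; in-air after throw: [b2@9:R b3@10:L b4@12:L b5@14:L b1@16:L]
Beat 9 (R): throw ball2 h=4 -> lands@13:R; in-air after throw: [b3@10:L b4@12:L b2@13:R b5@14:L b1@16:L]
Beat 10 (L): throw ball3 h=1 -> lands@11:R; in-air after throw: [b3@11:R b4@12:L b2@13:R b5@14:L b1@16:L]
Beat 11 (R): throw ball3 h=7 -> lands@18:L; in-air after throw: [b4@12:L b2@13:R b5@14:L b1@16:L b3@18:L]
Beat 12 (L): throw ball4 h=8 -> lands@20:L; in-air after throw: [b2@13:R b5@14:L b1@16:L b3@18:L b4@20:L]
Beat 13 (R): throw ball2 h=4 -> lands@17:R; in-air after throw: [b5@14:L b1@16:L b2@17:R b3@18:L b4@20:L]
Ball 5: thrown@6 h=1 -> first land @7; rethrown@7 h=7 -> second land @14

Answer: 7 14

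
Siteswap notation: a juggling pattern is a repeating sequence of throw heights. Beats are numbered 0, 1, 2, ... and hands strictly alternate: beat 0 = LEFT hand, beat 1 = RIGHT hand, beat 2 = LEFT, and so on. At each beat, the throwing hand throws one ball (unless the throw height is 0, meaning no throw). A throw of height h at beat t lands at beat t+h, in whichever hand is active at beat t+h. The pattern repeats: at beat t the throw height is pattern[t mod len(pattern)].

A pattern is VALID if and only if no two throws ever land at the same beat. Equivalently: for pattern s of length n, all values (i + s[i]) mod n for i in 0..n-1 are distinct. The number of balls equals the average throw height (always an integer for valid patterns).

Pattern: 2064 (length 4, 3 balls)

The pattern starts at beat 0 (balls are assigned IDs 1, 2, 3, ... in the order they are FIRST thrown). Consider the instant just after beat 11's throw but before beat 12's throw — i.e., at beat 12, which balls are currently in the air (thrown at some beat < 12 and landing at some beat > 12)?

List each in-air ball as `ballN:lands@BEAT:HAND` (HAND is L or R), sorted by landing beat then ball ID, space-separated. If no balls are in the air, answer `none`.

Beat 0 (L): throw ball1 h=2 -> lands@2:L; in-air after throw: [b1@2:L]
Beat 2 (L): throw ball1 h=6 -> lands@8:L; in-air after throw: [b1@8:L]
Beat 3 (R): throw ball2 h=4 -> lands@7:R; in-air after throw: [b2@7:R b1@8:L]
Beat 4 (L): throw ball3 h=2 -> lands@6:L; in-air after throw: [b3@6:L b2@7:R b1@8:L]
Beat 6 (L): throw ball3 h=6 -> lands@12:L; in-air after throw: [b2@7:R b1@8:L b3@12:L]
Beat 7 (R): throw ball2 h=4 -> lands@11:R; in-air after throw: [b1@8:L b2@11:R b3@12:L]
Beat 8 (L): throw ball1 h=2 -> lands@10:L; in-air after throw: [b1@10:L b2@11:R b3@12:L]
Beat 10 (L): throw ball1 h=6 -> lands@16:L; in-air after throw: [b2@11:R b3@12:L b1@16:L]
Beat 11 (R): throw ball2 h=4 -> lands@15:R; in-air after throw: [b3@12:L b2@15:R b1@16:L]
Beat 12 (L): throw ball3 h=2 -> lands@14:L; in-air after throw: [b3@14:L b2@15:R b1@16:L]

Answer: ball2:lands@15:R ball1:lands@16:L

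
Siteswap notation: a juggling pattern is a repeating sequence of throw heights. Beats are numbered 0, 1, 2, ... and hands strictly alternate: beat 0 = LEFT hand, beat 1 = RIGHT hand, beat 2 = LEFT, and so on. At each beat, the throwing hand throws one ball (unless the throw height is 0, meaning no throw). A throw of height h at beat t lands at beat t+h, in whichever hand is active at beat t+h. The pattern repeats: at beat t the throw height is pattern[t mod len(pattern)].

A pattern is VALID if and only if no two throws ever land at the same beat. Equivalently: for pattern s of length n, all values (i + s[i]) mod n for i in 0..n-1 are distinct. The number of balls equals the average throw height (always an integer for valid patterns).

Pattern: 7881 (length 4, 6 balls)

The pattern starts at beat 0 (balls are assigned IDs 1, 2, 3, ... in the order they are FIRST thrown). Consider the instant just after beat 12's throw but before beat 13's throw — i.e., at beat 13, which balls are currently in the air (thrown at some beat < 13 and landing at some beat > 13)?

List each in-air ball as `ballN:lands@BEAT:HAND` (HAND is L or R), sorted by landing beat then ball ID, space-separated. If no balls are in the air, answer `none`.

Beat 0 (L): throw ball1 h=7 -> lands@7:R; in-air after throw: [b1@7:R]
Beat 1 (R): throw ball2 h=8 -> lands@9:R; in-air after throw: [b1@7:R b2@9:R]
Beat 2 (L): throw ball3 h=8 -> lands@10:L; in-air after throw: [b1@7:R b2@9:R b3@10:L]
Beat 3 (R): throw ball4 h=1 -> lands@4:L; in-air after throw: [b4@4:L b1@7:R b2@9:R b3@10:L]
Beat 4 (L): throw ball4 h=7 -> lands@11:R; in-air after throw: [b1@7:R b2@9:R b3@10:L b4@11:R]
Beat 5 (R): throw ball5 h=8 -> lands@13:R; in-air after throw: [b1@7:R b2@9:R b3@10:L b4@11:R b5@13:R]
Beat 6 (L): throw ball6 h=8 -> lands@14:L; in-air after throw: [b1@7:R b2@9:R b3@10:L b4@11:R b5@13:R b6@14:L]
Beat 7 (R): throw ball1 h=1 -> lands@8:L; in-air after throw: [b1@8:L b2@9:R b3@10:L b4@11:R b5@13:R b6@14:L]
Beat 8 (L): throw ball1 h=7 -> lands@15:R; in-air after throw: [b2@9:R b3@10:L b4@11:R b5@13:R b6@14:L b1@15:R]
Beat 9 (R): throw ball2 h=8 -> lands@17:R; in-air after throw: [b3@10:L b4@11:R b5@13:R b6@14:L b1@15:R b2@17:R]
Beat 10 (L): throw ball3 h=8 -> lands@18:L; in-air after throw: [b4@11:R b5@13:R b6@14:L b1@15:R b2@17:R b3@18:L]
Beat 11 (R): throw ball4 h=1 -> lands@12:L; in-air after throw: [b4@12:L b5@13:R b6@14:L b1@15:R b2@17:R b3@18:L]
Beat 12 (L): throw ball4 h=7 -> lands@19:R; in-air after throw: [b5@13:R b6@14:L b1@15:R b2@17:R b3@18:L b4@19:R]
Beat 13 (R): throw ball5 h=8 -> lands@21:R; in-air after throw: [b6@14:L b1@15:R b2@17:R b3@18:L b4@19:R b5@21:R]

Answer: ball6:lands@14:L ball1:lands@15:R ball2:lands@17:R ball3:lands@18:L ball4:lands@19:R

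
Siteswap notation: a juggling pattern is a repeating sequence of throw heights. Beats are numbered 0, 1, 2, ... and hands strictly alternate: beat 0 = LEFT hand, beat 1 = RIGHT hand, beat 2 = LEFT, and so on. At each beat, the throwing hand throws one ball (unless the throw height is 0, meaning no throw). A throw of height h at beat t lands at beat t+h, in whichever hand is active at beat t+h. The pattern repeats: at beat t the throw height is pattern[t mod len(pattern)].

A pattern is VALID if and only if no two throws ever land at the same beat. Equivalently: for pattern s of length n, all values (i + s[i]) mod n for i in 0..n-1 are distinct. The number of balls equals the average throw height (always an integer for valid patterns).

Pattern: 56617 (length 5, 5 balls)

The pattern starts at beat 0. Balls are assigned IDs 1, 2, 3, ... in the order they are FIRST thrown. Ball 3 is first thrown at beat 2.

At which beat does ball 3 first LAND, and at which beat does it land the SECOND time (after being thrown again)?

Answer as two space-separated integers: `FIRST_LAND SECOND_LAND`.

Answer: 8 9

Derivation:
Beat 0 (L): throw ball1 h=5 -> lands@5:R; in-air after throw: [b1@5:R]
Beat 1 (R): throw ball2 h=6 -> lands@7:R; in-air after throw: [b1@5:R b2@7:R]
Beat 2 (L): throw ball3 h=6 -> lands@8:L; in-air after throw: [b1@5:R b2@7:R b3@8:L]
Beat 3 (R): throw ball4 h=1 -> lands@4:L; in-air after throw: [b4@4:L b1@5:R b2@7:R b3@8:L]
Beat 4 (L): throw ball4 h=7 -> lands@11:R; in-air after throw: [b1@5:R b2@7:R b3@8:L b4@11:R]
Beat 5 (R): throw ball1 h=5 -> lands@10:L; in-air after throw: [b2@7:R b3@8:L b1@10:L b4@11:R]
Beat 6 (L): throw ball5 h=6 -> lands@12:L; in-air after throw: [b2@7:R b3@8:L b1@10:L b4@11:R b5@12:L]
Beat 7 (R): throw ball2 h=6 -> lands@13:R; in-air after throw: [b3@8:L b1@10:L b4@11:R b5@12:L b2@13:R]
Beat 8 (L): throw ball3 h=1 -> lands@9:R; in-air after throw: [b3@9:R b1@10:L b4@11:R b5@12:L b2@13:R]
Beat 9 (R): throw ball3 h=7 -> lands@16:L; in-air after throw: [b1@10:L b4@11:R b5@12:L b2@13:R b3@16:L]
Ball 3: thrown@2 h=6 -> first land @8; rethrown@8 h=1 -> second land @9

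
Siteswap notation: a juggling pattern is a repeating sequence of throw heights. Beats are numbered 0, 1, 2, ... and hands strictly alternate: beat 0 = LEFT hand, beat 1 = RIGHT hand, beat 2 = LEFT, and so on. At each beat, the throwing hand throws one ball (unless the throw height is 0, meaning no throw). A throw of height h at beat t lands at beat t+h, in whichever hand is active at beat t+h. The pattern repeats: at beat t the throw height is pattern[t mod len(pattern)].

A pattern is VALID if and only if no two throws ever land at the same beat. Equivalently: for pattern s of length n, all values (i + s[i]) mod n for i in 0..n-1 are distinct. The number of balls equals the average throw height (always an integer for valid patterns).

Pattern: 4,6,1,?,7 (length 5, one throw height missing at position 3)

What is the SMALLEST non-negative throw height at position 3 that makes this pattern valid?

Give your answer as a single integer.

i=0: (0 + 4) mod 5 = 4
i=1: (1 + 6) mod 5 = 2
i=2: (2 + 1) mod 5 = 3
i=3: s[i]=? (unknown)
i=4: (4 + 7) mod 5 = 1
Known residues: [1, 2, 3, 4]; need a permutation of 0..4, so missing residue r = 0
Need (3 + s) mod 5 = 0; smallest s = (0 - 3) mod 5 = 2

Answer: 2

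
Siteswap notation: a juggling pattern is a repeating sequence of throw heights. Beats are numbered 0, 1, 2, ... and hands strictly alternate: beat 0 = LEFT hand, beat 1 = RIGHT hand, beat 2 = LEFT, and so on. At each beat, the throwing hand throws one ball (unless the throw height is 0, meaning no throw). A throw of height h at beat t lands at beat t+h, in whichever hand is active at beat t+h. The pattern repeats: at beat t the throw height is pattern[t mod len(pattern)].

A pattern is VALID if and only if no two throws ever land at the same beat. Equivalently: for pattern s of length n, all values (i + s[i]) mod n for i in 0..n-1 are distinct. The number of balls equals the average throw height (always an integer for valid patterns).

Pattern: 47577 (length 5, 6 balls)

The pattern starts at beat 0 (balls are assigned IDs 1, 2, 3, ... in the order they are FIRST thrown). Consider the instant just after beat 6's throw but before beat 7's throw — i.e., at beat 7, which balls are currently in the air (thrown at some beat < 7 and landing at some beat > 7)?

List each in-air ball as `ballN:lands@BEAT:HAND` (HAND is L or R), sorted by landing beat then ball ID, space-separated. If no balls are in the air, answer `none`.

Answer: ball2:lands@8:L ball5:lands@9:R ball4:lands@10:L ball1:lands@11:R ball6:lands@13:R

Derivation:
Beat 0 (L): throw ball1 h=4 -> lands@4:L; in-air after throw: [b1@4:L]
Beat 1 (R): throw ball2 h=7 -> lands@8:L; in-air after throw: [b1@4:L b2@8:L]
Beat 2 (L): throw ball3 h=5 -> lands@7:R; in-air after throw: [b1@4:L b3@7:R b2@8:L]
Beat 3 (R): throw ball4 h=7 -> lands@10:L; in-air after throw: [b1@4:L b3@7:R b2@8:L b4@10:L]
Beat 4 (L): throw ball1 h=7 -> lands@11:R; in-air after throw: [b3@7:R b2@8:L b4@10:L b1@11:R]
Beat 5 (R): throw ball5 h=4 -> lands@9:R; in-air after throw: [b3@7:R b2@8:L b5@9:R b4@10:L b1@11:R]
Beat 6 (L): throw ball6 h=7 -> lands@13:R; in-air after throw: [b3@7:R b2@8:L b5@9:R b4@10:L b1@11:R b6@13:R]
Beat 7 (R): throw ball3 h=5 -> lands@12:L; in-air after throw: [b2@8:L b5@9:R b4@10:L b1@11:R b3@12:L b6@13:R]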